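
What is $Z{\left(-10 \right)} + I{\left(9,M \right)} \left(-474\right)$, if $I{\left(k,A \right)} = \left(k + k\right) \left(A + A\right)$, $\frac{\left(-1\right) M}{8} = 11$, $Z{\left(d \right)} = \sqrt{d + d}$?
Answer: $1501632 + 2 i \sqrt{5} \approx 1.5016 \cdot 10^{6} + 4.4721 i$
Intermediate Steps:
$Z{\left(d \right)} = \sqrt{2} \sqrt{d}$ ($Z{\left(d \right)} = \sqrt{2 d} = \sqrt{2} \sqrt{d}$)
$M = -88$ ($M = \left(-8\right) 11 = -88$)
$I{\left(k,A \right)} = 4 A k$ ($I{\left(k,A \right)} = 2 k 2 A = 4 A k$)
$Z{\left(-10 \right)} + I{\left(9,M \right)} \left(-474\right) = \sqrt{2} \sqrt{-10} + 4 \left(-88\right) 9 \left(-474\right) = \sqrt{2} i \sqrt{10} - -1501632 = 2 i \sqrt{5} + 1501632 = 1501632 + 2 i \sqrt{5}$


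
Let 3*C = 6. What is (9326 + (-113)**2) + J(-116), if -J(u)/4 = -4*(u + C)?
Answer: 20271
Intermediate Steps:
C = 2 (C = (1/3)*6 = 2)
J(u) = 32 + 16*u (J(u) = -(-16)*(u + 2) = -(-16)*(2 + u) = -4*(-8 - 4*u) = 32 + 16*u)
(9326 + (-113)**2) + J(-116) = (9326 + (-113)**2) + (32 + 16*(-116)) = (9326 + 12769) + (32 - 1856) = 22095 - 1824 = 20271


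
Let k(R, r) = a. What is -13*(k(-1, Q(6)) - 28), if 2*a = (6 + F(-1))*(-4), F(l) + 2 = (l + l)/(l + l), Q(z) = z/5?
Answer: 494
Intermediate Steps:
Q(z) = z/5 (Q(z) = z*(⅕) = z/5)
F(l) = -1 (F(l) = -2 + (l + l)/(l + l) = -2 + (2*l)/((2*l)) = -2 + (2*l)*(1/(2*l)) = -2 + 1 = -1)
a = -10 (a = ((6 - 1)*(-4))/2 = (5*(-4))/2 = (½)*(-20) = -10)
k(R, r) = -10
-13*(k(-1, Q(6)) - 28) = -13*(-10 - 28) = -13*(-38) = 494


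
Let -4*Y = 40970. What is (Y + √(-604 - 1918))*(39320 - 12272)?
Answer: -277039140 + 27048*I*√2522 ≈ -2.7704e+8 + 1.3583e+6*I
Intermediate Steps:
Y = -20485/2 (Y = -¼*40970 = -20485/2 ≈ -10243.)
(Y + √(-604 - 1918))*(39320 - 12272) = (-20485/2 + √(-604 - 1918))*(39320 - 12272) = (-20485/2 + √(-2522))*27048 = (-20485/2 + I*√2522)*27048 = -277039140 + 27048*I*√2522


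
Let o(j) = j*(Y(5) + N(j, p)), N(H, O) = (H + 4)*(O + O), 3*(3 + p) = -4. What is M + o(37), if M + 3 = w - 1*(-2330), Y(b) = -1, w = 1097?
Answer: -29281/3 ≈ -9760.3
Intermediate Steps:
p = -13/3 (p = -3 + (1/3)*(-4) = -3 - 4/3 = -13/3 ≈ -4.3333)
N(H, O) = 2*O*(4 + H) (N(H, O) = (4 + H)*(2*O) = 2*O*(4 + H))
o(j) = j*(-107/3 - 26*j/3) (o(j) = j*(-1 + 2*(-13/3)*(4 + j)) = j*(-1 + (-104/3 - 26*j/3)) = j*(-107/3 - 26*j/3))
M = 3424 (M = -3 + (1097 - 1*(-2330)) = -3 + (1097 + 2330) = -3 + 3427 = 3424)
M + o(37) = 3424 - 1/3*37*(107 + 26*37) = 3424 - 1/3*37*(107 + 962) = 3424 - 1/3*37*1069 = 3424 - 39553/3 = -29281/3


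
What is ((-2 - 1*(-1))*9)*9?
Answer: -81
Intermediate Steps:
((-2 - 1*(-1))*9)*9 = ((-2 + 1)*9)*9 = -1*9*9 = -9*9 = -81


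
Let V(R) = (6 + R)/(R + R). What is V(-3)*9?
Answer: -9/2 ≈ -4.5000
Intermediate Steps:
V(R) = (6 + R)/(2*R) (V(R) = (6 + R)/((2*R)) = (6 + R)*(1/(2*R)) = (6 + R)/(2*R))
V(-3)*9 = ((½)*(6 - 3)/(-3))*9 = ((½)*(-⅓)*3)*9 = -½*9 = -9/2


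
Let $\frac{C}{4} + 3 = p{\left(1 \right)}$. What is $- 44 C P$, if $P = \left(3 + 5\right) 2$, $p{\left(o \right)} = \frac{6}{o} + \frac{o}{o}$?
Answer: $-11264$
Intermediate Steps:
$p{\left(o \right)} = 1 + \frac{6}{o}$ ($p{\left(o \right)} = \frac{6}{o} + 1 = 1 + \frac{6}{o}$)
$C = 16$ ($C = -12 + 4 \frac{6 + 1}{1} = -12 + 4 \cdot 1 \cdot 7 = -12 + 4 \cdot 7 = -12 + 28 = 16$)
$P = 16$ ($P = 8 \cdot 2 = 16$)
$- 44 C P = \left(-44\right) 16 \cdot 16 = \left(-704\right) 16 = -11264$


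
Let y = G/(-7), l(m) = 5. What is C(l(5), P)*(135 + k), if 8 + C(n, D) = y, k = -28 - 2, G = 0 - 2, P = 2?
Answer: -810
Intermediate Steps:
G = -2
k = -30
y = 2/7 (y = -2/(-7) = -2*(-⅐) = 2/7 ≈ 0.28571)
C(n, D) = -54/7 (C(n, D) = -8 + 2/7 = -54/7)
C(l(5), P)*(135 + k) = -54*(135 - 30)/7 = -54/7*105 = -810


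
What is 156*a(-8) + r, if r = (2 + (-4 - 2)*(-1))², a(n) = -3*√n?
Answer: 64 - 936*I*√2 ≈ 64.0 - 1323.7*I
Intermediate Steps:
r = 64 (r = (2 - 6*(-1))² = (2 + 6)² = 8² = 64)
156*a(-8) + r = 156*(-6*I*√2) + 64 = -936*I*√2 + 64 = 64 - 936*I*√2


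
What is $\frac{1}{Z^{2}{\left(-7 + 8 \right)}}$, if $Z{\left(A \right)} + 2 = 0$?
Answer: $\frac{1}{4} \approx 0.25$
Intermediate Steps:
$Z{\left(A \right)} = -2$ ($Z{\left(A \right)} = -2 + 0 = -2$)
$\frac{1}{Z^{2}{\left(-7 + 8 \right)}} = \frac{1}{\left(-2\right)^{2}} = \frac{1}{4}$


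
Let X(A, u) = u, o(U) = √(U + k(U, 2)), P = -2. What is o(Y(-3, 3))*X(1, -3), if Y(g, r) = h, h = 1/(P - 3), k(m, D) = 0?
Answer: -3*I*√5/5 ≈ -1.3416*I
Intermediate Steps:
h = -⅕ (h = 1/(-2 - 3) = 1/(-5) = -⅕ ≈ -0.20000)
Y(g, r) = -⅕
o(U) = √U (o(U) = √(U + 0) = √U)
o(Y(-3, 3))*X(1, -3) = √(-⅕)*(-3) = (I*√5/5)*(-3) = -3*I*√5/5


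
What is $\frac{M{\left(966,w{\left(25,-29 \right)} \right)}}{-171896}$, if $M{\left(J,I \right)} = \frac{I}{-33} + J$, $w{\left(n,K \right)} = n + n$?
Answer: $- \frac{7957}{1418142} \approx -0.0056109$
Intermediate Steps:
$w{\left(n,K \right)} = 2 n$
$M{\left(J,I \right)} = J - \frac{I}{33}$ ($M{\left(J,I \right)} = - \frac{I}{33} + J = J - \frac{I}{33}$)
$\frac{M{\left(966,w{\left(25,-29 \right)} \right)}}{-171896} = \frac{966 - \frac{2 \cdot 25}{33}}{-171896} = \left(966 - \frac{50}{33}\right) \left(- \frac{1}{171896}\right) = \frac{31828}{33} \left(- \frac{1}{171896}\right) = - \frac{7957}{1418142}$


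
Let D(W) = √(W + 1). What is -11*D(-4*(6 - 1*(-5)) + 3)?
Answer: -22*I*√10 ≈ -69.57*I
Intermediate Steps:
D(W) = √(1 + W)
-11*D(-4*(6 - 1*(-5)) + 3) = -11*√(1 + (-4*(6 - 1*(-5)) + 3)) = -11*√(1 + (-4*(6 + 5) + 3)) = -11*√(1 + (-4*11 + 3)) = -11*√(1 + (-44 + 3)) = -11*√(1 - 41) = -22*I*√10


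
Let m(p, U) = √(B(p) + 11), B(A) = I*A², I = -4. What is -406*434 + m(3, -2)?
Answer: -176204 + 5*I ≈ -1.762e+5 + 5.0*I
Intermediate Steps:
B(A) = -4*A²
m(p, U) = √(11 - 4*p²) (m(p, U) = √(-4*p² + 11) = √(11 - 4*p²))
-406*434 + m(3, -2) = -406*434 + √(11 - 4*3²) = -176204 + √(11 - 4*9) = -176204 + √(11 - 36) = -176204 + √(-25) = -176204 + 5*I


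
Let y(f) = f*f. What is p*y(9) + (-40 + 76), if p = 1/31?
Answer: 1197/31 ≈ 38.613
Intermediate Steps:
p = 1/31 ≈ 0.032258
y(f) = f**2
p*y(9) + (-40 + 76) = (1/31)*9**2 + (-40 + 76) = (1/31)*81 + 36 = 81/31 + 36 = 1197/31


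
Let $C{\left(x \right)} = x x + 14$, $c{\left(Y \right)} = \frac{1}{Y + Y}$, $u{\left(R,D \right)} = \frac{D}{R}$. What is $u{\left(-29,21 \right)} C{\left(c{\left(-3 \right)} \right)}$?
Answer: $- \frac{3535}{348} \approx -10.158$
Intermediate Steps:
$c{\left(Y \right)} = \frac{1}{2 Y}$
$C{\left(x \right)} = 14 + x^{2}$ ($C{\left(x \right)} = x^{2} + 14 = 14 + x^{2}$)
$u{\left(-29,21 \right)} C{\left(c{\left(-3 \right)} \right)} = \frac{21}{-29} \left(14 + \left(\frac{1}{2 \left(-3\right)}\right)^{2}\right) = 21 \left(- \frac{1}{29}\right) \left(14 + \left(\frac{1}{2} \left(- \frac{1}{3}\right)\right)^{2}\right) = - \frac{21 \left(14 + \left(- \frac{1}{6}\right)^{2}\right)}{29} = - \frac{21 \left(14 + \frac{1}{36}\right)}{29} = \left(- \frac{21}{29}\right) \frac{505}{36} = - \frac{3535}{348}$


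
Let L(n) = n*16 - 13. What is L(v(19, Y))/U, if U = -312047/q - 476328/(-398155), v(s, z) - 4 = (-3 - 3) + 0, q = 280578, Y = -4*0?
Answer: -5027109011550/9404084299 ≈ -534.57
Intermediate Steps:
Y = 0
v(s, z) = -2 (v(s, z) = 4 + ((-3 - 3) + 0) = 4 + (-6 + 0) = 4 - 6 = -2)
L(n) = -13 + 16*n (L(n) = 16*n - 13 = -13 + 16*n)
U = 9404084299/111713533590 (U = -312047/280578 - 476328/(-398155) = -312047*1/280578 - 476328*(-1/398155) = -312047/280578 + 476328/398155 = 9404084299/111713533590 ≈ 0.084180)
L(v(19, Y))/U = (-13 + 16*(-2))/(9404084299/111713533590) = (-13 - 32)*(111713533590/9404084299) = -45*111713533590/9404084299 = -5027109011550/9404084299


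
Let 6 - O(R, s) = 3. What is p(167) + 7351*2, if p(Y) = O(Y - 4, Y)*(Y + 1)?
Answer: 15206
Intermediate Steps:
O(R, s) = 3 (O(R, s) = 6 - 1*3 = 6 - 3 = 3)
p(Y) = 3 + 3*Y (p(Y) = 3*(Y + 1) = 3*(1 + Y) = 3 + 3*Y)
p(167) + 7351*2 = (3 + 3*167) + 7351*2 = (3 + 501) + 14702 = 504 + 14702 = 15206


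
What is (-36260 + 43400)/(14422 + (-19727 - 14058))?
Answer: -420/1139 ≈ -0.36874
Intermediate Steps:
(-36260 + 43400)/(14422 + (-19727 - 14058)) = 7140/(14422 - 33785) = 7140/(-19363) = 7140*(-1/19363) = -420/1139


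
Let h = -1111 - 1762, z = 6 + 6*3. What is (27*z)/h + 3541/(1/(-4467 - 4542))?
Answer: -91651197285/2873 ≈ -3.1901e+7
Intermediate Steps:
z = 24 (z = 6 + 18 = 24)
h = -2873
(27*z)/h + 3541/(1/(-4467 - 4542)) = (27*24)/(-2873) + 3541/(1/(-4467 - 4542)) = 648*(-1/2873) + 3541/(1/(-9009)) = -648/2873 + 3541/(-1/9009) = -648/2873 + 3541*(-9009) = -648/2873 - 31900869 = -91651197285/2873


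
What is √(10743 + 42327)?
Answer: √53070 ≈ 230.37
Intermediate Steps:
√(10743 + 42327) = √53070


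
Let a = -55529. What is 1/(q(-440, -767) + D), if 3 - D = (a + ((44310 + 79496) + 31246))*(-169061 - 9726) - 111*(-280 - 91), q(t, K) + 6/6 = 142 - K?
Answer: 1/17793378331 ≈ 5.6201e-11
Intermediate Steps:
q(t, K) = 141 - K (q(t, K) = -1 + (142 - K) = 141 - K)
D = 17793377423 (D = 3 - ((-55529 + ((44310 + 79496) + 31246))*(-169061 - 9726) - 111*(-280 - 91)) = 3 - ((-55529 + (123806 + 31246))*(-178787) - 111*(-371)) = 3 - ((-55529 + 155052)*(-178787) - 1*(-41181)) = 3 - (99523*(-178787) + 41181) = 3 - (-17793418601 + 41181) = 3 - 1*(-17793377420) = 3 + 17793377420 = 17793377423)
1/(q(-440, -767) + D) = 1/((141 - 1*(-767)) + 17793377423) = 1/((141 + 767) + 17793377423) = 1/(908 + 17793377423) = 1/17793378331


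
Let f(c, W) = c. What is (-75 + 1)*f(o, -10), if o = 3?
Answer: -222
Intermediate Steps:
(-75 + 1)*f(o, -10) = (-75 + 1)*3 = -74*3 = -222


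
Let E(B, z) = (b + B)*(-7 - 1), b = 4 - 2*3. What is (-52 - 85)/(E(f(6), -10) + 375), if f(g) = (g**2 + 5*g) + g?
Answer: 137/185 ≈ 0.74054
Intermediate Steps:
f(g) = g**2 + 6*g
b = -2 (b = 4 - 6 = -2)
E(B, z) = 16 - 8*B (E(B, z) = (-2 + B)*(-7 - 1) = (-2 + B)*(-8) = 16 - 8*B)
(-52 - 85)/(E(f(6), -10) + 375) = (-52 - 85)/((16 - 48*(6 + 6)) + 375) = -137/((16 - 48*12) + 375) = -137/((16 - 8*72) + 375) = -137/((16 - 576) + 375) = -137/(-560 + 375) = -137/(-185) = -137*(-1/185) = 137/185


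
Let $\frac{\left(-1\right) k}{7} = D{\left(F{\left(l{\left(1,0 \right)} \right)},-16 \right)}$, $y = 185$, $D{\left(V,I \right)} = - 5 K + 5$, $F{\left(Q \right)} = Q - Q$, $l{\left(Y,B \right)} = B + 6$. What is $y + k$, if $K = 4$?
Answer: $290$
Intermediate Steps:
$l{\left(Y,B \right)} = 6 + B$
$F{\left(Q \right)} = 0$
$D{\left(V,I \right)} = -15$ ($D{\left(V,I \right)} = \left(-5\right) 4 + 5 = -20 + 5 = -15$)
$k = 105$ ($k = \left(-7\right) \left(-15\right) = 105$)
$y + k = 185 + 105 = 290$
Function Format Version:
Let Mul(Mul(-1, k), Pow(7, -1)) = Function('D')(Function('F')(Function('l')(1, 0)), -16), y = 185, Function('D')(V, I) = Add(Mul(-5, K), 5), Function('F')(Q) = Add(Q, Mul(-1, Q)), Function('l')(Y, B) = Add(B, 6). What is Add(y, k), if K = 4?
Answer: 290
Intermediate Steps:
Function('l')(Y, B) = Add(6, B)
Function('F')(Q) = 0
Function('D')(V, I) = -15 (Function('D')(V, I) = Add(Mul(-5, 4), 5) = Add(-20, 5) = -15)
k = 105 (k = Mul(-7, -15) = 105)
Add(y, k) = Add(185, 105) = 290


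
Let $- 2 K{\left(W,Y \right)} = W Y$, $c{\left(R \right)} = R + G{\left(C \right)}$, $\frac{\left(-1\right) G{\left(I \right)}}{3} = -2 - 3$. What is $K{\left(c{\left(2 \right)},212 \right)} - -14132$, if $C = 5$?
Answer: $12330$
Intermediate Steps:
$G{\left(I \right)} = 15$ ($G{\left(I \right)} = - 3 \left(-2 - 3\right) = \left(-3\right) \left(-5\right) = 15$)
$c{\left(R \right)} = 15 + R$ ($c{\left(R \right)} = R + 15 = 15 + R$)
$K{\left(W,Y \right)} = - \frac{W Y}{2}$
$K{\left(c{\left(2 \right)},212 \right)} - -14132 = \left(- \frac{1}{2}\right) \left(15 + 2\right) 212 - -14132 = \left(- \frac{1}{2}\right) 17 \cdot 212 + 14132 = -1802 + 14132 = 12330$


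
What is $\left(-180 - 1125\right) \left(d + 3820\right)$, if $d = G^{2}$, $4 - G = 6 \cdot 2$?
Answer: $-5068620$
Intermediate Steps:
$G = -8$ ($G = 4 - 6 \cdot 2 = 4 - 12 = -8$)
$d = 64$ ($d = \left(-8\right)^{2} = 64$)
$\left(-180 - 1125\right) \left(d + 3820\right) = \left(-180 - 1125\right) \left(64 + 3820\right) = \left(-1305\right) 3884 = -5068620$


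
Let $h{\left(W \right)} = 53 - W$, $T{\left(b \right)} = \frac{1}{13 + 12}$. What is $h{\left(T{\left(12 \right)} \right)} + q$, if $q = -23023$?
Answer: $- \frac{574251}{25} \approx -22970.0$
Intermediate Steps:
$T{\left(b \right)} = \frac{1}{25}$
$h{\left(T{\left(12 \right)} \right)} + q = \left(53 - \frac{1}{25}\right) - 23023 = \frac{1324}{25} - 23023 = - \frac{574251}{25}$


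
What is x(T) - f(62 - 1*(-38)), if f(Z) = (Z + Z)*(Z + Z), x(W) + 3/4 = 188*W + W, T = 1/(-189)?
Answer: -160007/4 ≈ -40002.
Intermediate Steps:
T = -1/189 ≈ -0.0052910
x(W) = -¾ + 189*W (x(W) = -¾ + (188*W + W) = -¾ + 189*W)
f(Z) = 4*Z² (f(Z) = (2*Z)*(2*Z) = 4*Z²)
x(T) - f(62 - 1*(-38)) = (-¾ + 189*(-1/189)) - 4*(62 - 1*(-38))² = (-¾ - 1) - 4*(62 + 38)² = -7/4 - 4*100² = -7/4 - 4*10000 = -7/4 - 1*40000 = -7/4 - 40000 = -160007/4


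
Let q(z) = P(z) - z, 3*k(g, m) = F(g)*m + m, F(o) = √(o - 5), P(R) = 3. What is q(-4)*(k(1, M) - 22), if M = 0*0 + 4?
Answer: -434/3 + 56*I/3 ≈ -144.67 + 18.667*I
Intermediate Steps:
F(o) = √(-5 + o)
M = 4 (M = 0 + 4 = 4)
k(g, m) = m/3 + m*√(-5 + g)/3 (k(g, m) = (√(-5 + g)*m + m)/3 = (m*√(-5 + g) + m)/3 = (m + m*√(-5 + g))/3 = m/3 + m*√(-5 + g)/3)
q(z) = 3 - z
q(-4)*(k(1, M) - 22) = (3 - 1*(-4))*((⅓)*4*(1 + √(-5 + 1)) - 22) = (3 + 4)*((⅓)*4*(1 + √(-4)) - 22) = 7*((⅓)*4*(1 + 2*I) - 22) = 7*((4/3 + 8*I/3) - 22) = 7*(-62/3 + 8*I/3) = -434/3 + 56*I/3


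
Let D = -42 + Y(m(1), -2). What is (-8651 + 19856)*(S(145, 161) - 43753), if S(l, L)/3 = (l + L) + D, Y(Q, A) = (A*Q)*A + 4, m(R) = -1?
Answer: -481378005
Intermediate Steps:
Y(Q, A) = 4 + Q*A² (Y(Q, A) = Q*A² + 4 = 4 + Q*A²)
D = -42 (D = -42 + (4 - 1*(-2)²) = -42 + (4 - 1*4) = -42 + (4 - 4) = -42 + 0 = -42)
S(l, L) = -126 + 3*L + 3*l (S(l, L) = 3*((l + L) - 42) = 3*((L + l) - 42) = 3*(-42 + L + l) = -126 + 3*L + 3*l)
(-8651 + 19856)*(S(145, 161) - 43753) = (-8651 + 19856)*((-126 + 3*161 + 3*145) - 43753) = 11205*((-126 + 483 + 435) - 43753) = 11205*(792 - 43753) = 11205*(-42961) = -481378005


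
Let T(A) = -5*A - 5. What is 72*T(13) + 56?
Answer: -4984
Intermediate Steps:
T(A) = -5 - 5*A
72*T(13) + 56 = 72*(-5 - 5*13) + 56 = 72*(-5 - 65) + 56 = 72*(-70) + 56 = -5040 + 56 = -4984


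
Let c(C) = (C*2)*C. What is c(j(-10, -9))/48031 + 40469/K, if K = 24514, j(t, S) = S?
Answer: 1947737807/1177431934 ≈ 1.6542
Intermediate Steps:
c(C) = 2*C**2 (c(C) = (2*C)*C = 2*C**2)
c(j(-10, -9))/48031 + 40469/K = (2*(-9)**2)/48031 + 40469/24514 = (2*81)*(1/48031) + 40469*(1/24514) = 162*(1/48031) + 40469/24514 = 162/48031 + 40469/24514 = 1947737807/1177431934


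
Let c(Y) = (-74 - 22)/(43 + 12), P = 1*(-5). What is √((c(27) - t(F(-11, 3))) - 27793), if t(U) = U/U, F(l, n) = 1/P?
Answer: I*√84082130/55 ≈ 166.72*I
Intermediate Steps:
P = -5
F(l, n) = -⅕ (F(l, n) = 1/(-5) = -⅕)
c(Y) = -96/55
t(U) = 1
√((c(27) - t(F(-11, 3))) - 27793) = √((-96/55 - 1*1) - 27793) = √((-96/55 - 1) - 27793) = √(-151/55 - 27793) = √(-1528766/55) = I*√84082130/55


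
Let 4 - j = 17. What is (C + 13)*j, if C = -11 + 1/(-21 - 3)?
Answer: -611/24 ≈ -25.458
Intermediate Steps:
j = -13 (j = 4 - 1*17 = 4 - 17 = -13)
C = -265/24 (C = -11 + 1/(-24) = -11 - 1/24 = -265/24 ≈ -11.042)
(C + 13)*j = (-265/24 + 13)*(-13) = (47/24)*(-13) = -611/24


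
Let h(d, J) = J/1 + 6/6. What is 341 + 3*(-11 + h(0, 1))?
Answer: 314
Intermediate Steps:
h(d, J) = 1 + J (h(d, J) = J*1 + 6*(⅙) = J + 1 = 1 + J)
341 + 3*(-11 + h(0, 1)) = 341 + 3*(-11 + (1 + 1)) = 341 + 3*(-11 + 2) = 341 + 3*(-9) = 341 - 27 = 314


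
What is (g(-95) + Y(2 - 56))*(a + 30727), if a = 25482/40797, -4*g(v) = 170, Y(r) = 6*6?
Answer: -5432244571/27198 ≈ -1.9973e+5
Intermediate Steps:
Y(r) = 36
g(v) = -85/2 (g(v) = -¼*170 = -85/2)
a = 8494/13599 (a = 25482*(1/40797) = 8494/13599 ≈ 0.62461)
(g(-95) + Y(2 - 56))*(a + 30727) = (-85/2 + 36)*(8494/13599 + 30727) = -13/2*417864967/13599 = -5432244571/27198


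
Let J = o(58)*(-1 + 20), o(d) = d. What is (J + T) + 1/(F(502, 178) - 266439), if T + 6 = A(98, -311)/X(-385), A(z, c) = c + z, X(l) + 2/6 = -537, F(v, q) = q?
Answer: 470587293439/429212732 ≈ 1096.4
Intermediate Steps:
X(l) = -1612/3 (X(l) = -⅓ - 537 = -1612/3)
J = 1102 (J = 58*(-1 + 20) = 58*19 = 1102)
T = -9033/1612 (T = -6 + (-311 + 98)/(-1612/3) = -6 - 213*(-3/1612) = -6 + 639/1612 = -9033/1612 ≈ -5.6036)
(J + T) + 1/(F(502, 178) - 266439) = (1102 - 9033/1612) + 1/(178 - 266439) = 1767391/1612 + 1/(-266261) = 1767391/1612 - 1/266261 = 470587293439/429212732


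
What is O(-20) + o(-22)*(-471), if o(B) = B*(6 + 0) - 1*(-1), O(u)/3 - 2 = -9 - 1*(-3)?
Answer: 61689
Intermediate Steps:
O(u) = -12 (O(u) = 6 + 3*(-9 - 1*(-3)) = 6 + 3*(-9 + 3) = 6 + 3*(-6) = 6 - 18 = -12)
o(B) = 1 + 6*B (o(B) = B*6 + 1 = 6*B + 1 = 1 + 6*B)
O(-20) + o(-22)*(-471) = -12 + (1 + 6*(-22))*(-471) = -12 + (1 - 132)*(-471) = -12 - 131*(-471) = -12 + 61701 = 61689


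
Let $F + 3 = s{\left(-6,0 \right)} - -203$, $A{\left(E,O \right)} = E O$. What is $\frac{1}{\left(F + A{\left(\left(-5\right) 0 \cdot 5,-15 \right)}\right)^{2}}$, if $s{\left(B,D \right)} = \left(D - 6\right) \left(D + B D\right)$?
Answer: $\frac{1}{40000} \approx 2.5 \cdot 10^{-5}$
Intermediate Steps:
$s{\left(B,D \right)} = \left(-6 + D\right) \left(D + B D\right)$
$F = 200$ ($F = -3 + \left(0 \left(-6 + 0 - -36 - 0\right) - -203\right) = -3 + \left(0 \left(-6 + 0 + 36 + 0\right) + 203\right) = -3 + \left(0 \cdot 30 + 203\right) = -3 + \left(0 + 203\right) = -3 + 203 = 200$)
$\frac{1}{\left(F + A{\left(\left(-5\right) 0 \cdot 5,-15 \right)}\right)^{2}} = \frac{1}{\left(200 + \left(-5\right) 0 \cdot 5 \left(-15\right)\right)^{2}} = \frac{1}{\left(200 + 0 \cdot 5 \left(-15\right)\right)^{2}} = \frac{1}{\left(200 + 0 \left(-15\right)\right)^{2}} = \frac{1}{\left(200 + 0\right)^{2}} = \frac{1}{200^{2}} = \frac{1}{40000}$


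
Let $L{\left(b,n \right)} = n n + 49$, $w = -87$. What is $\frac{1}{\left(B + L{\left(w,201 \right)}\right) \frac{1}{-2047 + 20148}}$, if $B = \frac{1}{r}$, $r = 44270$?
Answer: $\frac{801331270}{1790721501} \approx 0.44749$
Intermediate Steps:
$L{\left(b,n \right)} = 49 + n^{2}$ ($L{\left(b,n \right)} = n^{2} + 49 = 49 + n^{2}$)
$B = \frac{1}{44270} \approx 2.2589 \cdot 10^{-5}$
$\frac{1}{\left(B + L{\left(w,201 \right)}\right) \frac{1}{-2047 + 20148}} = \frac{1}{\left(\frac{1}{44270} + \left(49 + 201^{2}\right)\right) \frac{1}{-2047 + 20148}} = \frac{1}{\left(\frac{1}{44270} + \left(49 + 40401\right)\right) \frac{1}{18101}} = \frac{1}{\left(\frac{1}{44270} + 40450\right) \frac{1}{18101}} = \frac{1}{\frac{1790721501}{44270} \cdot \frac{1}{18101}} = \frac{1}{\frac{1790721501}{801331270}} = \frac{801331270}{1790721501}$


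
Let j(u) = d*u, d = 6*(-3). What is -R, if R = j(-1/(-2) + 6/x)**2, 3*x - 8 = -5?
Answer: -13689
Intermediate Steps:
x = 1 (x = 8/3 + (1/3)*(-5) = 8/3 - 5/3 = 1)
d = -18
j(u) = -18*u
R = 13689 (R = (-18*(-1/(-2) + 6/1))**2 = (-18*(-1*(-1/2) + 6*1))**2 = (-18*(1/2 + 6))**2 = (-18*13/2)**2 = (-117)**2 = 13689)
-R = -1*13689 = -13689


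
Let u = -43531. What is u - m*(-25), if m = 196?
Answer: -38631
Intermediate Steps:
u - m*(-25) = -43531 - 196*(-25) = -43531 - 1*(-4900) = -43531 + 4900 = -38631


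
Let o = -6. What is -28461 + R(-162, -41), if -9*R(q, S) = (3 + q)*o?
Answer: -28567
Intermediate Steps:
R(q, S) = 2 + 2*q/3 (R(q, S) = -(3 + q)*(-6)/9 = -(-18 - 6*q)/9 = 2 + 2*q/3)
-28461 + R(-162, -41) = -28461 + (2 + (2/3)*(-162)) = -28461 + (2 - 108) = -28461 - 106 = -28567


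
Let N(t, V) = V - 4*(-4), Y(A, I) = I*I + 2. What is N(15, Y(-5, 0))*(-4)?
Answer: -72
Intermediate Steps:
Y(A, I) = 2 + I**2 (Y(A, I) = I**2 + 2 = 2 + I**2)
N(t, V) = 16 + V (N(t, V) = V + 16 = 16 + V)
N(15, Y(-5, 0))*(-4) = (16 + (2 + 0**2))*(-4) = (16 + (2 + 0))*(-4) = (16 + 2)*(-4) = 18*(-4) = -72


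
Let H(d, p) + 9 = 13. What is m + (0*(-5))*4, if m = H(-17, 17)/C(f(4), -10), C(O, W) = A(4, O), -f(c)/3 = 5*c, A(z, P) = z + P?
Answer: -1/14 ≈ -0.071429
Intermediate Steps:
H(d, p) = 4 (H(d, p) = -9 + 13 = 4)
A(z, P) = P + z
f(c) = -15*c
C(O, W) = 4 + O (C(O, W) = O + 4 = 4 + O)
m = -1/14 (m = 4/(4 - 15*4) = 4/(4 - 60) = 4/(-56) = 4*(-1/56) = -1/14 ≈ -0.071429)
m + (0*(-5))*4 = -1/14 + (0*(-5))*4 = -1/14 + 0*4 = -1/14 + 0 = -1/14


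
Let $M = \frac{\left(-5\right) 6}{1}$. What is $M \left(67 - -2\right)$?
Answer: $-2070$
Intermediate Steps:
$M = -30$ ($M = \left(-30\right) 1 = -30$)
$M \left(67 - -2\right) = - 30 \left(67 - -2\right) = - 30 \left(67 + \left(-10 + 12\right)\right) = - 30 \left(67 + 2\right) = \left(-30\right) 69 = -2070$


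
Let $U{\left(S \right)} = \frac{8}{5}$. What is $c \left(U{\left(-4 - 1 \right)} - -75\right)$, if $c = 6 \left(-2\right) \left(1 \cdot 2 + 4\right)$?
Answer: $- \frac{27576}{5} \approx -5515.2$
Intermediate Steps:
$U{\left(S \right)} = \frac{8}{5}$ ($U{\left(S \right)} = 8 \cdot \frac{1}{5} = \frac{8}{5}$)
$c = -72$ ($c = - 12 \left(2 + 4\right) = \left(-12\right) 6 = -72$)
$c \left(U{\left(-4 - 1 \right)} - -75\right) = - 72 \left(\frac{8}{5} - -75\right) = - 72 \left(\frac{8}{5} + 75\right) = \left(-72\right) \frac{383}{5} = - \frac{27576}{5}$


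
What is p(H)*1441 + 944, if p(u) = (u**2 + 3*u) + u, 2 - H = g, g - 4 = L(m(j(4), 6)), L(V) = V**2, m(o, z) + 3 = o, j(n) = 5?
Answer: 18236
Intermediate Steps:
m(o, z) = -3 + o
g = 8 (g = 4 + (-3 + 5)**2 = 4 + 2**2 = 4 + 4 = 8)
H = -6 (H = 2 - 1*8 = 2 - 8 = -6)
p(u) = u**2 + 4*u
p(H)*1441 + 944 = -6*(4 - 6)*1441 + 944 = -6*(-2)*1441 + 944 = 12*1441 + 944 = 17292 + 944 = 18236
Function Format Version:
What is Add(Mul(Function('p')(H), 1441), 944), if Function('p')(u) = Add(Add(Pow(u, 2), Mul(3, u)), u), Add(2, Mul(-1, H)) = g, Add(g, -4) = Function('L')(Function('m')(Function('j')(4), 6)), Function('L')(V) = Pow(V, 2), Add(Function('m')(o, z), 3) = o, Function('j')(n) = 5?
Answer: 18236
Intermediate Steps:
Function('m')(o, z) = Add(-3, o)
g = 8 (g = Add(4, Pow(Add(-3, 5), 2)) = Add(4, Pow(2, 2)) = Add(4, 4) = 8)
H = -6 (H = Add(2, Mul(-1, 8)) = Add(2, -8) = -6)
Function('p')(u) = Add(Pow(u, 2), Mul(4, u))
Add(Mul(Function('p')(H), 1441), 944) = Add(Mul(Mul(-6, Add(4, -6)), 1441), 944) = Add(Mul(Mul(-6, -2), 1441), 944) = Add(Mul(12, 1441), 944) = Add(17292, 944) = 18236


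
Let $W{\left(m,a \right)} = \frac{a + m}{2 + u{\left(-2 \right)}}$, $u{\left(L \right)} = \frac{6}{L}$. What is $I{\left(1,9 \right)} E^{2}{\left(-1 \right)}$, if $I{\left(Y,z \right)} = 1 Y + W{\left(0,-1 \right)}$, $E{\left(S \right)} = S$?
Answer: $2$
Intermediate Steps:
$W{\left(m,a \right)} = - a - m$ ($W{\left(m,a \right)} = \frac{a + m}{2 + \frac{6}{-2}} = \frac{a + m}{2 + 6 \left(- \frac{1}{2}\right)} = \frac{a + m}{2 - 3} = \frac{a + m}{-1} = \left(a + m\right) \left(-1\right) = - a - m$)
$I{\left(Y,z \right)} = 1 + Y$ ($I{\left(Y,z \right)} = 1 Y - -1 = Y + \left(1 + 0\right) = Y + 1 = 1 + Y$)
$I{\left(1,9 \right)} E^{2}{\left(-1 \right)} = \left(1 + 1\right) \left(-1\right)^{2} = 2 \cdot 1 = 2$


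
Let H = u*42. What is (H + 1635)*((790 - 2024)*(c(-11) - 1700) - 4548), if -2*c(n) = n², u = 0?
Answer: 3544531215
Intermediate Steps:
c(n) = -n²/2
H = 0 (H = 0*42 = 0)
(H + 1635)*((790 - 2024)*(c(-11) - 1700) - 4548) = (0 + 1635)*((790 - 2024)*(-½*(-11)² - 1700) - 4548) = 1635*(-1234*(-½*121 - 1700) - 4548) = 1635*(-1234*(-121/2 - 1700) - 4548) = 1635*(-1234*(-3521/2) - 4548) = 1635*(2172457 - 4548) = 1635*2167909 = 3544531215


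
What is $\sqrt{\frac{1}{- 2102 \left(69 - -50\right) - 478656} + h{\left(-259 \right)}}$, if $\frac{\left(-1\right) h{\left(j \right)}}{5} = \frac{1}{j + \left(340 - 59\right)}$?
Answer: $\frac{3 i \sqrt{3353181194}}{364397} \approx 0.47673 i$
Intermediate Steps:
$h{\left(j \right)} = - \frac{5}{281 + j}$ ($h{\left(j \right)} = - \frac{5}{j + \left(340 - 59\right)} = - \frac{5}{j + 281} = - \frac{5}{281 + j}$)
$\sqrt{\frac{1}{- 2102 \left(69 - -50\right) - 478656} + h{\left(-259 \right)}} = \sqrt{\frac{1}{- 2102 \left(69 - -50\right) - 478656} - \frac{5}{281 - 259}} = \sqrt{\frac{1}{- 2102 \left(69 + 50\right) - 478656} - \frac{5}{22}} = \sqrt{\frac{1}{\left(-2102\right) 119 - 478656} - \frac{5}{22}} = \sqrt{\frac{1}{-250138 - 478656} - \frac{5}{22}} = \sqrt{\frac{1}{-728794} - \frac{5}{22}} = \sqrt{- \frac{1}{728794} - \frac{5}{22}} = \sqrt{- \frac{82818}{364397}} = \frac{3 i \sqrt{3353181194}}{364397}$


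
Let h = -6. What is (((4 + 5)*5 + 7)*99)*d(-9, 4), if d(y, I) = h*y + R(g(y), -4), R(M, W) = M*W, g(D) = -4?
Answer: 360360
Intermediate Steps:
d(y, I) = 16 - 6*y (d(y, I) = -6*y - 4*(-4) = -6*y + 16 = 16 - 6*y)
(((4 + 5)*5 + 7)*99)*d(-9, 4) = (((4 + 5)*5 + 7)*99)*(16 - 6*(-9)) = ((9*5 + 7)*99)*(16 + 54) = ((45 + 7)*99)*70 = (52*99)*70 = 5148*70 = 360360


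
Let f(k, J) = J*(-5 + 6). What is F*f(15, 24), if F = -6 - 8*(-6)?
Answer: 1008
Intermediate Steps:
f(k, J) = J (f(k, J) = J*1 = J)
F = 42 (F = -6 + 48 = 42)
F*f(15, 24) = 42*24 = 1008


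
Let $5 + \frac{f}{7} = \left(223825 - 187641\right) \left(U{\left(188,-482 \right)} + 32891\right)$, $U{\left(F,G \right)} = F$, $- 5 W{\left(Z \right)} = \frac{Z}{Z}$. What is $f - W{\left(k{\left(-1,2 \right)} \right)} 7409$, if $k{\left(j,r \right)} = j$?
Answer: $\frac{41892575994}{5} \approx 8.3785 \cdot 10^{9}$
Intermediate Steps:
$W{\left(Z \right)} = - \frac{1}{5}$ ($W{\left(Z \right)} = - \frac{Z \frac{1}{Z}}{5} = \left(- \frac{1}{5}\right) 1 = - \frac{1}{5}$)
$f = 8378513717$ ($f = -35 + 7 \left(223825 - 187641\right) \left(188 + 32891\right) = -35 + 7 \cdot 36184 \cdot 33079 = -35 + 7 \cdot 1196930536 = -35 + 8378513752 = 8378513717$)
$f - W{\left(k{\left(-1,2 \right)} \right)} 7409 = 8378513717 - \left(- \frac{1}{5}\right) 7409 = 8378513717 - - \frac{7409}{5} = 8378513717 + \frac{7409}{5} = \frac{41892575994}{5}$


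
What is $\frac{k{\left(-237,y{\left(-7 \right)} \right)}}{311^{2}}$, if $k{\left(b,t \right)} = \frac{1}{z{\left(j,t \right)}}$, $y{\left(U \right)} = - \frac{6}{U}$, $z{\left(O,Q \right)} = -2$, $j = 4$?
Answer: $- \frac{1}{193442} \approx -5.1695 \cdot 10^{-6}$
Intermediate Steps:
$k{\left(b,t \right)} = - \frac{1}{2}$ ($k{\left(b,t \right)} = \frac{1}{-2} = - \frac{1}{2}$)
$\frac{k{\left(-237,y{\left(-7 \right)} \right)}}{311^{2}} = - \frac{1}{2 \cdot 311^{2}} = - \frac{1}{2 \cdot 96721} = \left(- \frac{1}{2}\right) \frac{1}{96721} = - \frac{1}{193442}$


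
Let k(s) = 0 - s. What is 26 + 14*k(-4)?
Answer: 82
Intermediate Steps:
k(s) = -s
26 + 14*k(-4) = 26 + 14*(-1*(-4)) = 26 + 14*4 = 26 + 56 = 82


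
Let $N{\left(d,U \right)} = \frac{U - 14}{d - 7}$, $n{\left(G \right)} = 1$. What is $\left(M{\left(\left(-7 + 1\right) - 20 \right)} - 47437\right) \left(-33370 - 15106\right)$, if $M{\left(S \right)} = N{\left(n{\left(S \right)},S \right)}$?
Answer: $\frac{6897698516}{3} \approx 2.2992 \cdot 10^{9}$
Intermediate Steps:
$N{\left(d,U \right)} = \frac{-14 + U}{-7 + d}$
$M{\left(S \right)} = \frac{7}{3} - \frac{S}{6}$ ($M{\left(S \right)} = \frac{-14 + S}{-7 + 1} = \frac{-14 + S}{-6} = - \frac{-14 + S}{6} = \frac{7}{3} - \frac{S}{6}$)
$\left(M{\left(\left(-7 + 1\right) - 20 \right)} - 47437\right) \left(-33370 - 15106\right) = \left(\left(\frac{7}{3} - \frac{\left(-7 + 1\right) - 20}{6}\right) - 47437\right) \left(-33370 - 15106\right) = \left(\left(\frac{7}{3} - \frac{-6 - 20}{6}\right) - 47437\right) \left(-48476\right) = \left(\left(\frac{7}{3} - - \frac{13}{3}\right) - 47437\right) \left(-48476\right) = \left(\left(\frac{7}{3} + \frac{13}{3}\right) - 47437\right) \left(-48476\right) = \left(\frac{20}{3} - 47437\right) \left(-48476\right) = \left(- \frac{142291}{3}\right) \left(-48476\right) = \frac{6897698516}{3}$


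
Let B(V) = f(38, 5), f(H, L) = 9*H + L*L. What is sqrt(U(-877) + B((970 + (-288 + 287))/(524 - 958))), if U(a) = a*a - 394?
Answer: sqrt(769102) ≈ 876.98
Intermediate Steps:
U(a) = -394 + a**2 (U(a) = a**2 - 394 = -394 + a**2)
f(H, L) = L**2 + 9*H (f(H, L) = 9*H + L**2 = L**2 + 9*H)
B(V) = 367 (B(V) = 5**2 + 9*38 = 25 + 342 = 367)
sqrt(U(-877) + B((970 + (-288 + 287))/(524 - 958))) = sqrt((-394 + (-877)**2) + 367) = sqrt((-394 + 769129) + 367) = sqrt(768735 + 367) = sqrt(769102)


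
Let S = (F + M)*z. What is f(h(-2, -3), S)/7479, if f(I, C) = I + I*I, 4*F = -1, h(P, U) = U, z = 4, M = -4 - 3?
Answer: 2/2493 ≈ 0.00080225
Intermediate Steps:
M = -7
F = -¼ (F = (¼)*(-1) = -¼ ≈ -0.25000)
S = -29 (S = (-¼ - 7)*4 = -29/4*4 = -29)
f(I, C) = I + I²
f(h(-2, -3), S)/7479 = -3*(1 - 3)/7479 = -3*(-2)*(1/7479) = 6*(1/7479) = 2/2493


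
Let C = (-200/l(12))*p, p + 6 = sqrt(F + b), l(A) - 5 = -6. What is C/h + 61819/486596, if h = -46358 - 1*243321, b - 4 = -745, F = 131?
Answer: 18491581301/140956642684 - 200*I*sqrt(610)/289679 ≈ 0.13119 - 0.017052*I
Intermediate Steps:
b = -741 (b = 4 - 745 = -741)
l(A) = -1 (l(A) = 5 - 6 = -1)
p = -6 + I*sqrt(610) (p = -6 + sqrt(131 - 741) = -6 + sqrt(-610) = -6 + I*sqrt(610) ≈ -6.0 + 24.698*I)
h = -289679 (h = -46358 - 243321 = -289679)
C = -1200 + 200*I*sqrt(610) (C = (-200/(-1))*(-6 + I*sqrt(610)) = (-200*(-1))*(-6 + I*sqrt(610)) = 200*(-6 + I*sqrt(610)) = -1200 + 200*I*sqrt(610) ≈ -1200.0 + 4939.6*I)
C/h + 61819/486596 = (-1200 + 200*I*sqrt(610))/(-289679) + 61819/486596 = (-1200 + 200*I*sqrt(610))*(-1/289679) + 61819*(1/486596) = (1200/289679 - 200*I*sqrt(610)/289679) + 61819/486596 = 18491581301/140956642684 - 200*I*sqrt(610)/289679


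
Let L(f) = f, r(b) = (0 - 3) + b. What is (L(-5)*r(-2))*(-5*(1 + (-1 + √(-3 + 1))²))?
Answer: 250*I*√2 ≈ 353.55*I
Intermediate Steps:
r(b) = -3 + b
(L(-5)*r(-2))*(-5*(1 + (-1 + √(-3 + 1))²)) = (-5*(-3 - 2))*(-5*(1 + (-1 + √(-3 + 1))²)) = (-5*(-5))*(-5*(1 + (-1 + √(-2))²)) = 25*(-5*(1 + (-1 + I*√2)²)) = 25*(-5 - 5*(-1 + I*√2)²) = -125 - 125*(-1 + I*√2)²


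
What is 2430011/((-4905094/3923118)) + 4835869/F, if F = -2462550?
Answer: -11738027185547778293/6039519614850 ≈ -1.9435e+6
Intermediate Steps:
2430011/((-4905094/3923118)) + 4835869/F = 2430011/((-4905094/3923118)) + 4835869/(-2462550) = 2430011/((-4905094*1/3923118)) + 4835869*(-1/2462550) = 2430011/(-2452547/1961559) - 4835869/2462550 = 2430011*(-1961559/2452547) - 4835869/2462550 = -4766609947149/2452547 - 4835869/2462550 = -11738027185547778293/6039519614850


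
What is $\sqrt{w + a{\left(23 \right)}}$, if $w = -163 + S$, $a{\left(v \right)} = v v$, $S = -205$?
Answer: $\sqrt{161} \approx 12.689$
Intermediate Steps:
$a{\left(v \right)} = v^{2}$
$w = -368$ ($w = -163 - 205 = -368$)
$\sqrt{w + a{\left(23 \right)}} = \sqrt{-368 + 23^{2}} = \sqrt{-368 + 529} = \sqrt{161}$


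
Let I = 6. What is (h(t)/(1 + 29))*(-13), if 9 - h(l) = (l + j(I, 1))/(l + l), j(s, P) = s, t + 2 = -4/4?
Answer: -247/60 ≈ -4.1167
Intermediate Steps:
t = -3 (t = -2 - 4/4 = -2 - 4*¼ = -2 - 1 = -3)
h(l) = 9 - (6 + l)/(2*l) (h(l) = 9 - (l + 6)/(l + l) = 9 - (6 + l)/(2*l))
(h(t)/(1 + 29))*(-13) = ((17/2 - 3/(-3))/(1 + 29))*(-13) = ((17/2 - 3*(-⅓))/30)*(-13) = ((17/2 + 1)*(1/30))*(-13) = ((19/2)*(1/30))*(-13) = (19/60)*(-13) = -247/60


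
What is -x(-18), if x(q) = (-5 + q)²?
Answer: -529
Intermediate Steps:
-x(-18) = -(-5 - 18)² = -1*(-23)² = -1*529 = -529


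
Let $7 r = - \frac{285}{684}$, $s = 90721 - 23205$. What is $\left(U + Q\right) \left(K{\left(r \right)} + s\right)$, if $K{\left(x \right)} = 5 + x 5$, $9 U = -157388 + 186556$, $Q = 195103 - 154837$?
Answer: $\frac{1110418733159}{378} \approx 2.9376 \cdot 10^{9}$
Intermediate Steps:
$Q = 40266$
$s = 67516$
$r = - \frac{5}{84}$ ($r = \frac{\left(-285\right) \frac{1}{684}}{7} = \frac{1}{7} \left(- \frac{5}{12}\right) = - \frac{5}{84} \approx -0.059524$)
$U = \frac{29168}{9}$ ($U = \frac{-157388 + 186556}{9} = \frac{1}{9} \cdot 29168 = \frac{29168}{9} \approx 3240.9$)
$K{\left(x \right)} = 5 + 5 x$
$\left(U + Q\right) \left(K{\left(r \right)} + s\right) = \left(\frac{29168}{9} + 40266\right) \left(\left(5 + 5 \left(- \frac{5}{84}\right)\right) + 67516\right) = \frac{391562 \left(\left(5 - \frac{25}{84}\right) + 67516\right)}{9} = \frac{391562 \left(\frac{395}{84} + 67516\right)}{9} = \frac{391562}{9} \cdot \frac{5671739}{84} = \frac{1110418733159}{378}$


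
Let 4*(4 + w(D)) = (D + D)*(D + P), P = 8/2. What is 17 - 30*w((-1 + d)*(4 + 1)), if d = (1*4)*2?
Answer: -20338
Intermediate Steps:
P = 4 (P = 8*(1/2) = 4)
d = 8 (d = 4*2 = 8)
w(D) = -4 + D*(4 + D)/2 (w(D) = -4 + ((D + D)*(D + 4))/4 = -4 + ((2*D)*(4 + D))/4 = -4 + (2*D*(4 + D))/4 = -4 + D*(4 + D)/2)
17 - 30*w((-1 + d)*(4 + 1)) = 17 - 30*(-4 + ((-1 + 8)*(4 + 1))**2/2 + 2*((-1 + 8)*(4 + 1))) = 17 - 30*(-4 + (7*5)**2/2 + 2*(7*5)) = 17 - 30*(-4 + (1/2)*35**2 + 2*35) = 17 - 30*(-4 + (1/2)*1225 + 70) = 17 - 30*(-4 + 1225/2 + 70) = 17 - 30*1357/2 = 17 - 20355 = -20338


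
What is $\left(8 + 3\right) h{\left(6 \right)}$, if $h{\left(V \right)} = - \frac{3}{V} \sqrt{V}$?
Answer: $- \frac{11 \sqrt{6}}{2} \approx -13.472$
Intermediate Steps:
$h{\left(V \right)} = - \frac{3}{\sqrt{V}}$
$\left(8 + 3\right) h{\left(6 \right)} = \left(8 + 3\right) \left(- \frac{3}{\sqrt{6}}\right) = 11 \left(- 3 \frac{\sqrt{6}}{6}\right) = 11 \left(- \frac{\sqrt{6}}{2}\right) = - \frac{11 \sqrt{6}}{2}$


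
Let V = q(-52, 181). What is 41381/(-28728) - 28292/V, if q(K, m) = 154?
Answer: -759875/4104 ≈ -185.15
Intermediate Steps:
V = 154
41381/(-28728) - 28292/V = 41381/(-28728) - 28292/154 = 41381*(-1/28728) - 28292*1/154 = -41381/28728 - 1286/7 = -759875/4104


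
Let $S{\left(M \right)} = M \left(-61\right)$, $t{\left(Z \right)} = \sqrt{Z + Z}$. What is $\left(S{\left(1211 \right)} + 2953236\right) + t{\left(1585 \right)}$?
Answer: $2879365 + \sqrt{3170} \approx 2.8794 \cdot 10^{6}$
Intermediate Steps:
$t{\left(Z \right)} = \sqrt{2} \sqrt{Z}$ ($t{\left(Z \right)} = \sqrt{2 Z} = \sqrt{2} \sqrt{Z}$)
$S{\left(M \right)} = - 61 M$
$\left(S{\left(1211 \right)} + 2953236\right) + t{\left(1585 \right)} = \left(\left(-61\right) 1211 + 2953236\right) + \sqrt{2} \sqrt{1585} = \left(-73871 + 2953236\right) + \sqrt{3170} = 2879365 + \sqrt{3170}$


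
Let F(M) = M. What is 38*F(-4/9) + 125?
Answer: 973/9 ≈ 108.11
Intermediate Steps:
38*F(-4/9) + 125 = 38*(-4/9) + 125 = -152/9 + 125 = 973/9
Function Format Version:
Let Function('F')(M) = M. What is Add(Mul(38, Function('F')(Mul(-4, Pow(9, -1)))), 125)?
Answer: Rational(973, 9) ≈ 108.11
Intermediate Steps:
Add(Mul(38, Function('F')(Mul(-4, Pow(9, -1)))), 125) = Add(Mul(38, Mul(-4, Pow(9, -1))), 125) = Add(Mul(38, Mul(-4, Rational(1, 9))), 125) = Add(Mul(38, Rational(-4, 9)), 125) = Add(Rational(-152, 9), 125) = Rational(973, 9)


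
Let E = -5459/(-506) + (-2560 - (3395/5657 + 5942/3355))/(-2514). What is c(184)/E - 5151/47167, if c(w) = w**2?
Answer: 4337583080873095737/1512853561307591 ≈ 2867.2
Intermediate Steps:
E = 6479030241146/548708663085 (E = -5459*(-1/506) + (-2560 - (3395*(1/5657) + 5942*(1/3355)))*(-1/2514) = 5459/506 + (-2560 - (3395/5657 + 5942/3355))*(-1/2514) = 5459/506 + (-2560 - 1*45004119/18979235)*(-1/2514) = 5459/506 + (-2560 - 45004119/18979235)*(-1/2514) = 5459/506 - 48631845719/18979235*(-1/2514) = 5459/506 + 48631845719/47713796790 = 6479030241146/548708663085 ≈ 11.808)
c(184)/E - 5151/47167 = 184**2/(6479030241146/548708663085) - 5151/47167 = 33856*(548708663085/6479030241146) - 5151*1/47167 = 9288540248702880/3239515120573 - 51/467 = 4337583080873095737/1512853561307591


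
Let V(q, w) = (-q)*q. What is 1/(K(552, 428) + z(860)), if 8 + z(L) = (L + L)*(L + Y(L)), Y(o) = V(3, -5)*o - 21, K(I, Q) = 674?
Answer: -1/11869054 ≈ -8.4253e-8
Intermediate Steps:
V(q, w) = -q²
Y(o) = -21 - 9*o (Y(o) = (-1*3²)*o - 21 = (-1*9)*o - 21 = -9*o - 21 = -21 - 9*o)
z(L) = -8 + 2*L*(-21 - 8*L) (z(L) = -8 + (L + L)*(L + (-21 - 9*L)) = -8 + (2*L)*(-21 - 8*L) = -8 + 2*L*(-21 - 8*L))
1/(K(552, 428) + z(860)) = 1/(674 + (-8 - 42*860 - 16*860²)) = 1/(674 + (-8 - 36120 - 16*739600)) = 1/(674 + (-8 - 36120 - 11833600)) = 1/(674 - 11869728) = 1/(-11869054) = -1/11869054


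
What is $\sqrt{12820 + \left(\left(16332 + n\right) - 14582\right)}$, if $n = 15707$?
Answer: $\sqrt{30277} \approx 174.0$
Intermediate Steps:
$\sqrt{12820 + \left(\left(16332 + n\right) - 14582\right)} = \sqrt{12820 + \left(\left(16332 + 15707\right) - 14582\right)} = \sqrt{12820 + \left(32039 - 14582\right)} = \sqrt{12820 + 17457} = \sqrt{30277}$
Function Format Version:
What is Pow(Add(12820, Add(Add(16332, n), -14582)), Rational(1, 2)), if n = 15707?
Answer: Pow(30277, Rational(1, 2)) ≈ 174.00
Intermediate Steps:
Pow(Add(12820, Add(Add(16332, n), -14582)), Rational(1, 2)) = Pow(Add(12820, Add(Add(16332, 15707), -14582)), Rational(1, 2)) = Pow(Add(12820, Add(32039, -14582)), Rational(1, 2)) = Pow(Add(12820, 17457), Rational(1, 2)) = Pow(30277, Rational(1, 2))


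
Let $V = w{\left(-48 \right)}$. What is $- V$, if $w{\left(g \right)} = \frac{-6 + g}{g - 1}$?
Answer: $- \frac{54}{49} \approx -1.102$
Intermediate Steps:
$w{\left(g \right)} = \frac{-6 + g}{-1 + g}$
$V = \frac{54}{49}$ ($V = \frac{-6 - 48}{-1 - 48} = \frac{1}{-49} \left(-54\right) = \left(- \frac{1}{49}\right) \left(-54\right) = \frac{54}{49} \approx 1.102$)
$- V = \left(-1\right) \frac{54}{49} = - \frac{54}{49}$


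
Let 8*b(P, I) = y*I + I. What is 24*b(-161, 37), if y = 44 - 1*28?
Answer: 1887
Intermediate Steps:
y = 16 (y = 44 - 28 = 16)
b(P, I) = 17*I/8 (b(P, I) = (16*I + I)/8 = (17*I)/8 = 17*I/8)
24*b(-161, 37) = 24*((17/8)*37) = 24*(629/8) = 1887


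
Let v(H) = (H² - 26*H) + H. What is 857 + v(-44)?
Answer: 3893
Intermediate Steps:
v(H) = H² - 25*H
857 + v(-44) = 857 - 44*(-25 - 44) = 857 - 44*(-69) = 857 + 3036 = 3893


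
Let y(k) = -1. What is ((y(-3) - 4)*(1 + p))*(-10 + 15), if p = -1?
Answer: 0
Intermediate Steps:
((y(-3) - 4)*(1 + p))*(-10 + 15) = ((-1 - 4)*(1 - 1))*(-10 + 15) = -5*0*5 = 0*5 = 0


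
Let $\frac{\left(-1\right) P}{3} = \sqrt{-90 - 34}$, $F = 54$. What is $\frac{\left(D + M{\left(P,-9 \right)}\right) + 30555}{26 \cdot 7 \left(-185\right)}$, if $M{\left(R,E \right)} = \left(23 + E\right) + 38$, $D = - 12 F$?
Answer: $- \frac{29959}{33670} \approx -0.88978$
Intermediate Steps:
$D = -648$ ($D = \left(-12\right) 54 = -648$)
$P = - 6 i \sqrt{31}$ ($P = - 3 \sqrt{-90 - 34} = - 3 \sqrt{-124} = - 3 \cdot 2 i \sqrt{31} = - 6 i \sqrt{31} \approx - 33.407 i$)
$M{\left(R,E \right)} = 61 + E$
$\frac{\left(D + M{\left(P,-9 \right)}\right) + 30555}{26 \cdot 7 \left(-185\right)} = \frac{\left(-648 + \left(61 - 9\right)\right) + 30555}{26 \cdot 7 \left(-185\right)} = \frac{\left(-648 + 52\right) + 30555}{26 \left(-1295\right)} = \frac{-596 + 30555}{-33670} = 29959 \left(- \frac{1}{33670}\right) = - \frac{29959}{33670}$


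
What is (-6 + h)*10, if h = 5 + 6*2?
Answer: 110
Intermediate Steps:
h = 17 (h = 5 + 12 = 17)
(-6 + h)*10 = (-6 + 17)*10 = 11*10 = 110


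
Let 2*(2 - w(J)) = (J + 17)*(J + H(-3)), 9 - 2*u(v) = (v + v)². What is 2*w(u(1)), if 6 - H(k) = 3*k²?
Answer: 1459/4 ≈ 364.75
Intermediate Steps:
u(v) = 9/2 - 2*v² (u(v) = 9/2 - (v + v)²/2 = 9/2 - 4*v²/2 = 9/2 - 2*v²)
H(k) = 6 - 3*k²
w(J) = 2 - (-21 + J)*(17 + J)/2 (w(J) = 2 - (J + 17)*(J + (6 - 3*(-3)²))/2 = 2 - (17 + J)*(J + (6 - 3*9))/2 = 2 - (17 + J)*(J + (6 - 27))/2 = 2 - (17 + J)*(J - 21)/2 = 2 - (17 + J)*(-21 + J)/2 = 2 - (-21 + J)*(17 + J)/2)
2*w(u(1)) = 2*(361/2 + 2*(9/2 - 2*1²) - (9/2 - 2*1²)²/2) = 2*(361/2 + 2*(9/2 - 2*1) - (9/2 - 2*1)²/2) = 2*(361/2 + 2*(9/2 - 2) - (9/2 - 2)²/2) = 2*(361/2 + 2*(5/2) - (5/2)²/2) = 2*(361/2 + 5 - ½*25/4) = 2*(361/2 + 5 - 25/8) = 2*(1459/8) = 1459/4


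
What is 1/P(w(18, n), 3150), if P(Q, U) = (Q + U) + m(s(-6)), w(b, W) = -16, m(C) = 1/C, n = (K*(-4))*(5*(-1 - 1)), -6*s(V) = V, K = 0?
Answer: 1/3135 ≈ 0.00031898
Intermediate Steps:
s(V) = -V/6
n = 0 (n = (0*(-4))*(5*(-1 - 1)) = 0*(5*(-2)) = 0*(-10) = 0)
P(Q, U) = 1 + Q + U (P(Q, U) = (Q + U) + 1/(-⅙*(-6)) = (Q + U) + 1/1 = (Q + U) + 1 = 1 + Q + U)
1/P(w(18, n), 3150) = 1/(1 - 16 + 3150) = 1/3135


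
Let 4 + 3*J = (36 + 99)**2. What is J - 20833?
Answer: -44278/3 ≈ -14759.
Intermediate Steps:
J = 18221/3 (J = -4/3 + (36 + 99)**2/3 = -4/3 + (1/3)*135**2 = -4/3 + (1/3)*18225 = -4/3 + 6075 = 18221/3 ≈ 6073.7)
J - 20833 = 18221/3 - 20833 = -44278/3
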